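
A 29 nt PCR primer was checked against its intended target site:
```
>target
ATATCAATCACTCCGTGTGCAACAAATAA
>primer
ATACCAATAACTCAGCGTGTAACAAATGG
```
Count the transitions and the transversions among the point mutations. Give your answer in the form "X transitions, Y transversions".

Transitions (purine↔purine or pyrimidine↔pyrimidine): 4 T→C, 16 T→C, 20 C→T, 28 A→G, 29 A→G.
Transversions (purine↔pyrimidine): 9 C→A, 14 C→A.

5 transitions, 2 transversions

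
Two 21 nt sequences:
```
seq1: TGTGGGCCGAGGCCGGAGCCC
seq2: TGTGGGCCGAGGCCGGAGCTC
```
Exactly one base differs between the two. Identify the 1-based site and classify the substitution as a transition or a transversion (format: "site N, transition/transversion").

site 20, transition

Site 20 changes C→T. C is a pyrimidine and T is a pyrimidine, so this is a transition.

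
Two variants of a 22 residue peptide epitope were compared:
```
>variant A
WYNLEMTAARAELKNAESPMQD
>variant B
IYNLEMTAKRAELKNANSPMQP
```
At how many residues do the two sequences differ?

Mismatches (1-based): residue 1: W→I; residue 9: A→K; residue 17: E→N; residue 22: D→P.

4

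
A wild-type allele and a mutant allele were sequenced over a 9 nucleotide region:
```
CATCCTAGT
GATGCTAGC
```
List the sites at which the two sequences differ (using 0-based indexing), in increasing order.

Differences at site 0 (C→G), site 3 (C→G), site 8 (T→C).

0, 3, 8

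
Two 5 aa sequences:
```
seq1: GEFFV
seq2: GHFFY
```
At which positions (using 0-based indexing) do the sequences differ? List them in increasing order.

1, 4

Differences at position 1 (E→H), position 4 (V→Y).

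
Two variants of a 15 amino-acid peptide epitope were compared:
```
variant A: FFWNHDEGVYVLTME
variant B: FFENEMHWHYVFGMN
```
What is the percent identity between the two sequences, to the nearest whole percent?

40%

9 positions differ (3, 5, 6, 7, 8, 9, 12, 13, 15), so 6 of 15 match: 6/15 = 40%.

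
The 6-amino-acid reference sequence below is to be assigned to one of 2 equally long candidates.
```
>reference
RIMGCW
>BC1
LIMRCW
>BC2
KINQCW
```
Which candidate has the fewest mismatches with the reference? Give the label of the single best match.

BC1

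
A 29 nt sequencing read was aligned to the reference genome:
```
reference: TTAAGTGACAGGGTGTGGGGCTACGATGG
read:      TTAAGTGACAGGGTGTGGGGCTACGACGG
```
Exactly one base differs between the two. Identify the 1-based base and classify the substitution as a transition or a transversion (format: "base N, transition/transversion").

base 27, transition

Base 27 changes T→C. T is a pyrimidine and C is a pyrimidine, so this is a transition.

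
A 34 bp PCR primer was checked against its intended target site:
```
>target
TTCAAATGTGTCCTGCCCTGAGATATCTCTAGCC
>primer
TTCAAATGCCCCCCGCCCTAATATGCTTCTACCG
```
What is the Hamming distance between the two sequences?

Comparing position by position, 11 sites differ: 9 (T/C), 10 (G/C), 11 (T/C), 14 (T/C), 20 (G/A), 22 (G/T), 25 (A/G), 26 (T/C), 27 (C/T), 32 (G/C), 34 (C/G).

11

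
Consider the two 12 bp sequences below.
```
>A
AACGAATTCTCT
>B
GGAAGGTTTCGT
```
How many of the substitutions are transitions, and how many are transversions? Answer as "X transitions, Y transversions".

Mismatches (1-based):
base 1: A→G (purine→purine, transition)
base 2: A→G (purine→purine, transition)
base 3: C→A (pyrimidine→purine, transversion)
base 4: G→A (purine→purine, transition)
base 5: A→G (purine→purine, transition)
base 6: A→G (purine→purine, transition)
base 9: C→T (pyrimidine→pyrimidine, transition)
base 10: T→C (pyrimidine→pyrimidine, transition)
base 11: C→G (pyrimidine→purine, transversion)

7 transitions, 2 transversions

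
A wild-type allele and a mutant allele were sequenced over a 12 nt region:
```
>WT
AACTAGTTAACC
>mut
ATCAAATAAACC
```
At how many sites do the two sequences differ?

Comparing position by position, 4 sites differ: 2 (A/T), 4 (T/A), 6 (G/A), 8 (T/A).

4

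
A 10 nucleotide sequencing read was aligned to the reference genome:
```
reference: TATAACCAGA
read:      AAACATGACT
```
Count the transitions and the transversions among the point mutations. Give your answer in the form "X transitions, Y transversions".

1 transition, 6 transversions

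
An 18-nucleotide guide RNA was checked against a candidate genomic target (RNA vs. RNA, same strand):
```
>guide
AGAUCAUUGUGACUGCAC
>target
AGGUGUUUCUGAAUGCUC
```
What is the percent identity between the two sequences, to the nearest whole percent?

67%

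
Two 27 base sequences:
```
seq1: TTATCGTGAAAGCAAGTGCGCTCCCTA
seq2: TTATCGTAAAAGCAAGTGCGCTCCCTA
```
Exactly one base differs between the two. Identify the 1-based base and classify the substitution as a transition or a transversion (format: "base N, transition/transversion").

The sequences differ only at base 8: G→A (purine→purine), a transition.

base 8, transition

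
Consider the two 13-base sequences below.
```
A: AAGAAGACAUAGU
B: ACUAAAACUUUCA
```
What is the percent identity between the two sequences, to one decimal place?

46.2%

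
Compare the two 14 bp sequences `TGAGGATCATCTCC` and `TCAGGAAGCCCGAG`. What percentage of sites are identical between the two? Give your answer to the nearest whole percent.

43%

8 positions differ (2, 7, 8, 9, 10, 12, 13, 14), so 6 of 14 match: 6/14 = 42.86%.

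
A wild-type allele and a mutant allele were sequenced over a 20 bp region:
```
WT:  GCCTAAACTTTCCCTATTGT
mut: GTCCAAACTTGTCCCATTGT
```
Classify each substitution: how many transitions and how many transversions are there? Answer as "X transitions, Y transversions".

4 transitions, 1 transversion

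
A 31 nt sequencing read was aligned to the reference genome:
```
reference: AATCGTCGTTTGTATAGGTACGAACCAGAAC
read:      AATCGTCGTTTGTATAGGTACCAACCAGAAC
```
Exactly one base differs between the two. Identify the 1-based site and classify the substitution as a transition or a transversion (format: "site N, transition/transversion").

site 22, transversion

Site 22 changes G→C. G is a purine and C is a pyrimidine, so this is a transversion.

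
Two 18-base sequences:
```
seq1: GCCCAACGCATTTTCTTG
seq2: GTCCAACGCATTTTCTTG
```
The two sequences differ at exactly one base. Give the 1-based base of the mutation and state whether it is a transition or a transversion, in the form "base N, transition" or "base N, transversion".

base 2, transition

Base 2 changes C→T. C is a pyrimidine and T is a pyrimidine, so this is a transition.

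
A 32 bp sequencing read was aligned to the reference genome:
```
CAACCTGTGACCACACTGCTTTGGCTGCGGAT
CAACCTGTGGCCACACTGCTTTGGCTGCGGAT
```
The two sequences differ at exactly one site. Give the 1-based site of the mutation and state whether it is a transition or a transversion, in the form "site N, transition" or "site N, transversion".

site 10, transition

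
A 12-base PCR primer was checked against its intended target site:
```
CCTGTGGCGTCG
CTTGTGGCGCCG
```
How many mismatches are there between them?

Mismatches (1-based): site 2: C→T; site 10: T→C.

2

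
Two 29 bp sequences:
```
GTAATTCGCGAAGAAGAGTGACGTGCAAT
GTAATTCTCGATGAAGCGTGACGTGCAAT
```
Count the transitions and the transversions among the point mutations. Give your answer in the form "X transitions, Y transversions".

Transitions (purine↔purine or pyrimidine↔pyrimidine): none.
Transversions (purine↔pyrimidine): 8 G→T, 12 A→T, 17 A→C.

0 transitions, 3 transversions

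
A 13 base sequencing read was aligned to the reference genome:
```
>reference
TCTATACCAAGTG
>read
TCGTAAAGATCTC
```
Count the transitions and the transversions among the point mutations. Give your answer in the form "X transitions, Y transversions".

Mismatches (1-based):
site 3: T→G (pyrimidine→purine, transversion)
site 4: A→T (purine→pyrimidine, transversion)
site 5: T→A (pyrimidine→purine, transversion)
site 7: C→A (pyrimidine→purine, transversion)
site 8: C→G (pyrimidine→purine, transversion)
site 10: A→T (purine→pyrimidine, transversion)
site 11: G→C (purine→pyrimidine, transversion)
site 13: G→C (purine→pyrimidine, transversion)

0 transitions, 8 transversions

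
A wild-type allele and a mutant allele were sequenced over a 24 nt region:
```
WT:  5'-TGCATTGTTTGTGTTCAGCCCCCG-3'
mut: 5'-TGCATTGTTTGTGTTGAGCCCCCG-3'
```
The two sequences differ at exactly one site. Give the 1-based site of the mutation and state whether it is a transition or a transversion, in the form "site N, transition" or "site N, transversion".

site 16, transversion

The sequences differ only at site 16: C→G (pyrimidine→purine), a transversion.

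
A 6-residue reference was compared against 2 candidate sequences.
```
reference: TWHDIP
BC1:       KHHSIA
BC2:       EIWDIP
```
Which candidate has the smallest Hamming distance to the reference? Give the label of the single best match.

BC2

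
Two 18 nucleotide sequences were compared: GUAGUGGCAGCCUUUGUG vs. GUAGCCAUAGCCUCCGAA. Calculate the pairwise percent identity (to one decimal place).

Mismatches at positions 5, 6, 7, 8, 14, 15, 17, 18 (1-based): 8 of 18.
Identical positions: 10/18 = 55.56% → 55.6%.

55.6%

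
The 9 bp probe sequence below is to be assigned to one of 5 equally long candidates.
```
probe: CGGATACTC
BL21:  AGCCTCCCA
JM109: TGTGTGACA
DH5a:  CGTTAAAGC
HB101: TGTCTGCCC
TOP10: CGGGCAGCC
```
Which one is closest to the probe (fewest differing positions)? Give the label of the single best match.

TOP10

Hamming distances to probe — BL21: 6; JM109: 7; DH5a: 5; HB101: 5; TOP10: 4.
Smallest is TOP10 with 4 mismatches.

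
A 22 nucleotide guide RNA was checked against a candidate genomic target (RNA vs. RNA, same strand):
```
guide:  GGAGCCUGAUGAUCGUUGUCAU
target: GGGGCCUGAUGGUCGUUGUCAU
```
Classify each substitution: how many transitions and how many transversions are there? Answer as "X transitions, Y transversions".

2 transitions, 0 transversions

Transitions (purine↔purine or pyrimidine↔pyrimidine): 3 A→G, 12 A→G.
Transversions (purine↔pyrimidine): none.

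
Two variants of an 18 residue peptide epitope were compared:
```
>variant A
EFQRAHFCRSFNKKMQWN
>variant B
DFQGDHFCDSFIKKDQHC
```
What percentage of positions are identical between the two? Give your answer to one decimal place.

55.6%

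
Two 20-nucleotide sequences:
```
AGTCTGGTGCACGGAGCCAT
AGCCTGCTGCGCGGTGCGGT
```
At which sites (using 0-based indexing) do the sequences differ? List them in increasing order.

2, 6, 10, 14, 17, 18

Differences at site 2 (T→C), site 6 (G→C), site 10 (A→G), site 14 (A→T), site 17 (C→G), site 18 (A→G).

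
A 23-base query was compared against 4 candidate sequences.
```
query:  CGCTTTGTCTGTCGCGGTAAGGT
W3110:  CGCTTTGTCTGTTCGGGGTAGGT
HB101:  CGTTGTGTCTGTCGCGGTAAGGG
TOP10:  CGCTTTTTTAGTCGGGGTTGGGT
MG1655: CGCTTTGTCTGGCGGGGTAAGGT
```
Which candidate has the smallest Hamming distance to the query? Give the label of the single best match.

W3110 differs at 5 bases; HB101 differs at 3 bases; TOP10 differs at 6 bases; MG1655 differs at 2 bases. The closest is MG1655.

MG1655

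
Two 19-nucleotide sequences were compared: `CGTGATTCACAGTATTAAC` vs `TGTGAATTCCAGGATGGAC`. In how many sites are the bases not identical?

7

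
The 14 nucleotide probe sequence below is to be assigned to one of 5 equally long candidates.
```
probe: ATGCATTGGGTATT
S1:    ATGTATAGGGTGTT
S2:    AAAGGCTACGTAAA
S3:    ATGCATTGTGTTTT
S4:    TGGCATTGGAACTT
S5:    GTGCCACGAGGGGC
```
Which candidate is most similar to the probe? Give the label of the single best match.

S3

S1 differs at 3 positions; S2 differs at 9 positions; S3 differs at 2 positions; S4 differs at 5 positions; S5 differs at 9 positions. The closest is S3.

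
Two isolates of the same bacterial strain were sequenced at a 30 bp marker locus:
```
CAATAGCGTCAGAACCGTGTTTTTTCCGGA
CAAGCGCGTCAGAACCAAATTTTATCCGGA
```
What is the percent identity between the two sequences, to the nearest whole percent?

Mismatches at positions 4, 5, 17, 18, 19, 24 (1-based): 6 of 30.
Identical positions: 24/30 = 80% → 80%.

80%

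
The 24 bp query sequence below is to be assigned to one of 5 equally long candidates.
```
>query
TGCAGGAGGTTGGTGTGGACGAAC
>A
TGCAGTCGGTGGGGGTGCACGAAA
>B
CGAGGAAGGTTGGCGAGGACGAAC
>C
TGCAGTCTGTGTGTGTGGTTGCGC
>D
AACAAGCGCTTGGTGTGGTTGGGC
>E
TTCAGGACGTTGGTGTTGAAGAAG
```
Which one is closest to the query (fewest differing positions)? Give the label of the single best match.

A differs at 6 positions; B differs at 6 positions; C differs at 9 positions; D differs at 9 positions; E differs at 5 positions. The closest is E.

E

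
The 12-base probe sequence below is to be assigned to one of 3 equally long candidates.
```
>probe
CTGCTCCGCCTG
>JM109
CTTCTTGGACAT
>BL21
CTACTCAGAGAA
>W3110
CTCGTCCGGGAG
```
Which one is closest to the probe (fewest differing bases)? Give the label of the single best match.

W3110

JM109 differs at 6 bases; BL21 differs at 6 bases; W3110 differs at 5 bases. The closest is W3110.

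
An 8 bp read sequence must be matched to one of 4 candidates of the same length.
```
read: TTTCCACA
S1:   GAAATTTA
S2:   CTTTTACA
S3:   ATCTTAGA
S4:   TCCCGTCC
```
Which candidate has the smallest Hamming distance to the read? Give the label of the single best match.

S2

Hamming distances to read — S1: 7; S2: 3; S3: 5; S4: 5.
Smallest is S2 with 3 mismatches.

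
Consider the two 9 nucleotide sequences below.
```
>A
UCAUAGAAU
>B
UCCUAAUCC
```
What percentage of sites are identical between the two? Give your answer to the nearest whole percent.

44%

5 positions differ (3, 6, 7, 8, 9), so 4 of 9 match: 4/9 = 44.44%.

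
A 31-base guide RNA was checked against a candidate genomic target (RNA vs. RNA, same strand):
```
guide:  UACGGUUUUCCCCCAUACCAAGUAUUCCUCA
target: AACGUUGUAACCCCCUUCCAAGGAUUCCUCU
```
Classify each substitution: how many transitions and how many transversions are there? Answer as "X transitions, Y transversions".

Mismatches (1-based):
position 1: U→A (pyrimidine→purine, transversion)
position 5: G→U (purine→pyrimidine, transversion)
position 7: U→G (pyrimidine→purine, transversion)
position 9: U→A (pyrimidine→purine, transversion)
position 10: C→A (pyrimidine→purine, transversion)
position 15: A→C (purine→pyrimidine, transversion)
position 17: A→U (purine→pyrimidine, transversion)
position 23: U→G (pyrimidine→purine, transversion)
position 31: A→U (purine→pyrimidine, transversion)

0 transitions, 9 transversions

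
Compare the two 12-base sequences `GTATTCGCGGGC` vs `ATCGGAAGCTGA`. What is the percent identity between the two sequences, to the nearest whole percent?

10 positions differ (1, 3, 4, 5, 6, 7, 8, 9, 10, 12), so 2 of 12 match: 2/12 = 16.67%.

17%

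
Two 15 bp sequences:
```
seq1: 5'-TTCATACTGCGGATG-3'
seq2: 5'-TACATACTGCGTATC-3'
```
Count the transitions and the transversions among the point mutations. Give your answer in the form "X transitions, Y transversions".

Transitions (purine↔purine or pyrimidine↔pyrimidine): none.
Transversions (purine↔pyrimidine): 2 T→A, 12 G→T, 15 G→C.

0 transitions, 3 transversions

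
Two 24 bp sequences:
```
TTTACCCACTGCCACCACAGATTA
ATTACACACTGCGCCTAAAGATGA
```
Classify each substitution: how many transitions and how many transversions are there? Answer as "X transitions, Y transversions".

Transitions (purine↔purine or pyrimidine↔pyrimidine): 16 C→T.
Transversions (purine↔pyrimidine): 1 T→A, 6 C→A, 13 C→G, 14 A→C, 18 C→A, 23 T→G.

1 transition, 6 transversions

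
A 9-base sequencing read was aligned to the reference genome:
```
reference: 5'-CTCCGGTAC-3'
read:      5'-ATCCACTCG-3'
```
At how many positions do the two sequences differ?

5

The sequences differ at positions 1, 5, 6, 8, 9 (1-based) — 5 in total.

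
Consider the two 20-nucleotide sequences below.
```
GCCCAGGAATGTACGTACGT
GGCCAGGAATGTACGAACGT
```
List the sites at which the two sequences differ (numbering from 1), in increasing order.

Differences at site 2 (C→G), site 16 (T→A).

2, 16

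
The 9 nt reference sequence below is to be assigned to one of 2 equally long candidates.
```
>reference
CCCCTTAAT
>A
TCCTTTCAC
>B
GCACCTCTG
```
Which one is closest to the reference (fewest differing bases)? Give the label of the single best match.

Hamming distances to reference — A: 4; B: 6.
Smallest is A with 4 mismatches.

A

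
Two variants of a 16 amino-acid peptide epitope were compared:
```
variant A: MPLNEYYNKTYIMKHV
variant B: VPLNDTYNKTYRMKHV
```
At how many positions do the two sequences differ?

4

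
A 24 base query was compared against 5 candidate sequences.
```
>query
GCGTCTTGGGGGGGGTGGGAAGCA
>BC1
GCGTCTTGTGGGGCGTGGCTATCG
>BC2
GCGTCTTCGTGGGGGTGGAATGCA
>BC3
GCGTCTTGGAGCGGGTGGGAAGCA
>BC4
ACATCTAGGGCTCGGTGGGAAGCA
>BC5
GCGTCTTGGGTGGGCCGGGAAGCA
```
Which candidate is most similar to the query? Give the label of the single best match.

BC3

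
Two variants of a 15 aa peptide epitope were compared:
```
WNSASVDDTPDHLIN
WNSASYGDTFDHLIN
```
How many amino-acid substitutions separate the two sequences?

Mismatches (1-based): residue 6: V→Y; residue 7: D→G; residue 10: P→F.

3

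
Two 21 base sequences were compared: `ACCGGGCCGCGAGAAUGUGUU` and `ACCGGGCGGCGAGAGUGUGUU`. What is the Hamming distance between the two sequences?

2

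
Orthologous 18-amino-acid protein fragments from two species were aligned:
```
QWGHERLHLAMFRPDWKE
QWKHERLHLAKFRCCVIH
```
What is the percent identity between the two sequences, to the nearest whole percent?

7 positions differ (3, 11, 14, 15, 16, 17, 18), so 11 of 18 match: 11/18 = 61.11%.

61%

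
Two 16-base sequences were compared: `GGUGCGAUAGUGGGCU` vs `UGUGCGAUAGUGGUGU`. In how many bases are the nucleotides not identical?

Mismatches (1-based): base 1: G→U; base 14: G→U; base 15: C→G.

3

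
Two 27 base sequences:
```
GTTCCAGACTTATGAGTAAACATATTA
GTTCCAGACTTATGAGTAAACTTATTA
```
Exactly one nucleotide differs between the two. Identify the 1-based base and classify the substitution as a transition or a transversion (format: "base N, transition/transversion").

Base 22 changes A→T. A is a purine and T is a pyrimidine, so this is a transversion.

base 22, transversion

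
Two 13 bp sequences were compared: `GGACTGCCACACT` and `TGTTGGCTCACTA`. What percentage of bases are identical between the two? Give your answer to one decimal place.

23.1%

10 positions differ (1, 3, 4, 5, 8, 9, 10, 11, 12, 13), so 3 of 13 match: 3/13 = 23.08%.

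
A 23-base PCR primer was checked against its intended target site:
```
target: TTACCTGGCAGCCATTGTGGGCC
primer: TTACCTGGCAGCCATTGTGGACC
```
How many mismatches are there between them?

The sequences differ at positions 21 (1-based) — 1 in total.

1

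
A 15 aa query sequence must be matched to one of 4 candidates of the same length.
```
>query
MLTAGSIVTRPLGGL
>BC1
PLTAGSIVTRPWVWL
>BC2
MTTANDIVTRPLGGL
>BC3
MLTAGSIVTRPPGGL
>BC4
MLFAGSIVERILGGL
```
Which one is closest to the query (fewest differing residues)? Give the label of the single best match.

BC3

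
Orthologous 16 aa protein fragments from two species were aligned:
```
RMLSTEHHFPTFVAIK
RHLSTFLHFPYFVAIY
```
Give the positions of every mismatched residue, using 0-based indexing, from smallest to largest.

1, 5, 6, 10, 15

Differences at position 1 (M→H), position 5 (E→F), position 6 (H→L), position 10 (T→Y), position 15 (K→Y).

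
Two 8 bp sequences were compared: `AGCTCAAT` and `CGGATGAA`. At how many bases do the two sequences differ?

The sequences differ at bases 1, 3, 4, 5, 6, 8 (1-based) — 6 in total.

6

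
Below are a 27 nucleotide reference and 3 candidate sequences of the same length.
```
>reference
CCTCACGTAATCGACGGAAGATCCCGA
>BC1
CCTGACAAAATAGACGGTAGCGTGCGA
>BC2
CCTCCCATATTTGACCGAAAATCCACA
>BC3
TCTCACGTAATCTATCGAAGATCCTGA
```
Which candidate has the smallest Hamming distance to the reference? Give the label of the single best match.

Hamming distances to reference — BC1: 9; BC2: 8; BC3: 5.
Smallest is BC3 with 5 mismatches.

BC3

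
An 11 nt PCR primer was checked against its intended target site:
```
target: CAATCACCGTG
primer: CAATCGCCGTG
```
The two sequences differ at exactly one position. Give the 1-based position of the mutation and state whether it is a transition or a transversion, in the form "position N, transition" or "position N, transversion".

The sequences differ only at position 6: A→G (purine→purine), a transition.

position 6, transition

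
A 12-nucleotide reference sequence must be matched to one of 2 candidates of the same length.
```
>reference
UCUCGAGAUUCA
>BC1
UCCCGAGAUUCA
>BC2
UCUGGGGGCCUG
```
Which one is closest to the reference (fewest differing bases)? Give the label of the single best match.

BC1

BC1 differs at 1 base; BC2 differs at 7 bases. The closest is BC1.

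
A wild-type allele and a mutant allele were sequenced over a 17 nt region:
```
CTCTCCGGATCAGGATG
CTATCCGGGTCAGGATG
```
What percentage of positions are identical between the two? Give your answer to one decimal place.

2 positions differ (3, 9), so 15 of 17 match: 15/17 = 88.24%.

88.2%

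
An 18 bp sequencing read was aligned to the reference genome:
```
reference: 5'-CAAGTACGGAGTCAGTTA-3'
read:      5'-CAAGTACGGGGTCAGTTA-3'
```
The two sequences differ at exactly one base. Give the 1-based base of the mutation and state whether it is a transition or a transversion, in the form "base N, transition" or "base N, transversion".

base 10, transition

The sequences differ only at base 10: A→G (purine→purine), a transition.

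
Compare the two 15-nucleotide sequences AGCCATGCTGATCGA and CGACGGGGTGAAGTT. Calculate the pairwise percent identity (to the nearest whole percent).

40%

Mismatches at positions 1, 3, 5, 6, 8, 12, 13, 14, 15 (1-based): 9 of 15.
Identical positions: 6/15 = 40% → 40%.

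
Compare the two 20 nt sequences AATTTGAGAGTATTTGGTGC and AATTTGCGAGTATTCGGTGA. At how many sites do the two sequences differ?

Comparing position by position, 3 sites differ: 7 (A/C), 15 (T/C), 20 (C/A).

3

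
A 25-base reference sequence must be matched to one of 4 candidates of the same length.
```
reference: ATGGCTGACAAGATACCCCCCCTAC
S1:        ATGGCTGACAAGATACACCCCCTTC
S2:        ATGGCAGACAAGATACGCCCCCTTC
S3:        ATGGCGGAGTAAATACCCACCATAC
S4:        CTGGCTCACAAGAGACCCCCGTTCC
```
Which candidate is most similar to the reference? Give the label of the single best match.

Hamming distances to reference — S1: 2; S2: 3; S3: 6; S4: 6.
Smallest is S1 with 2 mismatches.

S1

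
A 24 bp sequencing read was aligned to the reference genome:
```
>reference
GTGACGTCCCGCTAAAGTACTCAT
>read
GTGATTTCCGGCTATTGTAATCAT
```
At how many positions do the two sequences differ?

Mismatches (1-based): position 5: C→T; position 6: G→T; position 10: C→G; position 15: A→T; position 16: A→T; position 20: C→A.

6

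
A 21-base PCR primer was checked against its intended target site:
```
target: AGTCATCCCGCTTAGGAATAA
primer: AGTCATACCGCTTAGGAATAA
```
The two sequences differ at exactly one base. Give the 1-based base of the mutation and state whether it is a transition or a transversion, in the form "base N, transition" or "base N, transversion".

base 7, transversion

Base 7 changes C→A. C is a pyrimidine and A is a purine, so this is a transversion.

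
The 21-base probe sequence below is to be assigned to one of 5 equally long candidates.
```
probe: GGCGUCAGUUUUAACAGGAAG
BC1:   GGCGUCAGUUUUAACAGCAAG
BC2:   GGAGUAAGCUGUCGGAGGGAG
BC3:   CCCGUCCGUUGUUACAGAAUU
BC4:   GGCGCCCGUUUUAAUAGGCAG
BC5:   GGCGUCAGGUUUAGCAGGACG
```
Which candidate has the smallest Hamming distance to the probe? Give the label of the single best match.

BC1

Hamming distances to probe — BC1: 1; BC2: 8; BC3: 8; BC4: 4; BC5: 3.
Smallest is BC1 with 1 mismatch.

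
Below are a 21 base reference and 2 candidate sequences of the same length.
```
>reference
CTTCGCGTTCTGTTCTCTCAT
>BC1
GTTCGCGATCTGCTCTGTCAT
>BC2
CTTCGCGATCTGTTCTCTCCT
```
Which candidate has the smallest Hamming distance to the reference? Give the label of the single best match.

Hamming distances to reference — BC1: 4; BC2: 2.
Smallest is BC2 with 2 mismatches.

BC2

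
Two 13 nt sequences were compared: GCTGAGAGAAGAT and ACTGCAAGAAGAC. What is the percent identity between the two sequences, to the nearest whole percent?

69%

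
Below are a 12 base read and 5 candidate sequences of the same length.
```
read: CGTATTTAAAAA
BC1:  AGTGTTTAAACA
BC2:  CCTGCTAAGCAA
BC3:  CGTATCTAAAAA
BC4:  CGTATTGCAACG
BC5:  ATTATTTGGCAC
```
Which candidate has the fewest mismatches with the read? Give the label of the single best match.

BC1 differs at 3 bases; BC2 differs at 6 bases; BC3 differs at 1 base; BC4 differs at 4 bases; BC5 differs at 6 bases. The closest is BC3.

BC3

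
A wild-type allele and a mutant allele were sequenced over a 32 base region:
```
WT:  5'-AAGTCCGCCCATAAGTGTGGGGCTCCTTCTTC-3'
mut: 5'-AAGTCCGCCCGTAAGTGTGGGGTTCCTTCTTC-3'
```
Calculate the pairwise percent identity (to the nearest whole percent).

94%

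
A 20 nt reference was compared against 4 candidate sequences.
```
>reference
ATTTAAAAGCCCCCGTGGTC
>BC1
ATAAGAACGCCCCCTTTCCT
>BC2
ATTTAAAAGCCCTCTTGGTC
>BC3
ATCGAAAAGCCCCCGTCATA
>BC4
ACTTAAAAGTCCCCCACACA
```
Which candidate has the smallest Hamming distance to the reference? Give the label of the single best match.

BC2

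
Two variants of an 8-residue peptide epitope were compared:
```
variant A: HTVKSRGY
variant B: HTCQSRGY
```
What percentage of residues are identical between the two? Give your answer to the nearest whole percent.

75%

2 positions differ (3, 4), so 6 of 8 match: 6/8 = 75%.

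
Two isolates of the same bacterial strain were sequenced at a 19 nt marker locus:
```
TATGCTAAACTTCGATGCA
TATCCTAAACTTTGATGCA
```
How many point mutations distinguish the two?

The sequences differ at sites 4, 13 (1-based) — 2 in total.

2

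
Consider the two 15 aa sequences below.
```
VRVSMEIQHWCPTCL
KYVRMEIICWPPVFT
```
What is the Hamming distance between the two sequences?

9

Comparing position by position, 9 positions differ: 1 (V/K), 2 (R/Y), 4 (S/R), 8 (Q/I), 9 (H/C), 11 (C/P), 13 (T/V), 14 (C/F), 15 (L/T).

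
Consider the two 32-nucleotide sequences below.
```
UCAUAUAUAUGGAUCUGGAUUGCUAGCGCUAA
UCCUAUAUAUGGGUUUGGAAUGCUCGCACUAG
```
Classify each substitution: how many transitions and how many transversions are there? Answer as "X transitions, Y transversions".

4 transitions, 3 transversions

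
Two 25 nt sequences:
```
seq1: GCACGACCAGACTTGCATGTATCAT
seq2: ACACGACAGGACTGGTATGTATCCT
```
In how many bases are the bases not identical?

Comparing position by position, 6 bases differ: 1 (G/A), 8 (C/A), 9 (A/G), 14 (T/G), 16 (C/T), 24 (A/C).

6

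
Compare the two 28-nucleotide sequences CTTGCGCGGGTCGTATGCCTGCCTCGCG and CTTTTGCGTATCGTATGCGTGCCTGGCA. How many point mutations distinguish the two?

7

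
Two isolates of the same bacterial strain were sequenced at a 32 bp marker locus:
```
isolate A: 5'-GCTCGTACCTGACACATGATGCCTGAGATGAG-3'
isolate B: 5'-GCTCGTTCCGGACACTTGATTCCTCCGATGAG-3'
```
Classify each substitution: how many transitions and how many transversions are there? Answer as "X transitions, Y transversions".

Transitions (purine↔purine or pyrimidine↔pyrimidine): none.
Transversions (purine↔pyrimidine): 7 A→T, 10 T→G, 16 A→T, 21 G→T, 25 G→C, 26 A→C.

0 transitions, 6 transversions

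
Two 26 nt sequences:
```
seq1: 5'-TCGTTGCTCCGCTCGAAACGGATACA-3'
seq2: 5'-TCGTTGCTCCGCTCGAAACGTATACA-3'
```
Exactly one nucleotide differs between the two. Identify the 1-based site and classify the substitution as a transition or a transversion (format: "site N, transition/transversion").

site 21, transversion

Site 21 changes G→T. G is a purine and T is a pyrimidine, so this is a transversion.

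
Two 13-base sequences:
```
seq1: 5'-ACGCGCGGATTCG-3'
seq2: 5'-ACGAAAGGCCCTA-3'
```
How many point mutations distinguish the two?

The sequences differ at positions 4, 5, 6, 9, 10, 11, 12, 13 (1-based) — 8 in total.

8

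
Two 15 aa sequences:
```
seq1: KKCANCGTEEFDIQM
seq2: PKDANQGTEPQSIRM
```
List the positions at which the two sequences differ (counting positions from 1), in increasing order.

1, 3, 6, 10, 11, 12, 14

Differences at position 1 (K→P), position 3 (C→D), position 6 (C→Q), position 10 (E→P), position 11 (F→Q), position 12 (D→S), position 14 (Q→R).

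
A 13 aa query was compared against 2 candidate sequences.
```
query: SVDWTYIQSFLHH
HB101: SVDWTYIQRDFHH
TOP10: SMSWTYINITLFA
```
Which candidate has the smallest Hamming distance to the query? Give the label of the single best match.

HB101

HB101 differs at 3 positions; TOP10 differs at 7 positions. The closest is HB101.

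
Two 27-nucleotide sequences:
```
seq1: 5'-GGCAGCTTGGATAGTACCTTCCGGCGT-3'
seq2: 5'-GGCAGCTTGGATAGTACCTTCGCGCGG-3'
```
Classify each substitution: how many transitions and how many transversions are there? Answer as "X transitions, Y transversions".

0 transitions, 3 transversions

Transitions (purine↔purine or pyrimidine↔pyrimidine): none.
Transversions (purine↔pyrimidine): 22 C→G, 23 G→C, 27 T→G.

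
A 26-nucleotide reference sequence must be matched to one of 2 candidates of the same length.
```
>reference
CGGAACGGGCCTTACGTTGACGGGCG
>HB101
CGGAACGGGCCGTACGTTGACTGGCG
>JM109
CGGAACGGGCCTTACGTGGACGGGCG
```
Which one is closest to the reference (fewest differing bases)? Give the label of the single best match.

HB101 differs at 2 bases; JM109 differs at 1 base. The closest is JM109.

JM109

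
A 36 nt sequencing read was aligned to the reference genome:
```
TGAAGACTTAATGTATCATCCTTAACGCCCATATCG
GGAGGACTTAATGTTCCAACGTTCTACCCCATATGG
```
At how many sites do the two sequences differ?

11

The sequences differ at sites 1, 4, 15, 16, 19, 21, 24, 25, 26, 27, 35 (1-based) — 11 in total.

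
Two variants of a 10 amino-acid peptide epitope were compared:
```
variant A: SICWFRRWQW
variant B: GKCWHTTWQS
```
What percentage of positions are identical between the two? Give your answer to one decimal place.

6 positions differ (1, 2, 5, 6, 7, 10), so 4 of 10 match: 4/10 = 40%.

40.0%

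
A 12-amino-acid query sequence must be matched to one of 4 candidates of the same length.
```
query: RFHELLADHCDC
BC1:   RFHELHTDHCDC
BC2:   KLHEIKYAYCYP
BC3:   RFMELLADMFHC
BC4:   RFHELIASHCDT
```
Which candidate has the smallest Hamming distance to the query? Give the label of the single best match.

Hamming distances to query — BC1: 2; BC2: 9; BC3: 4; BC4: 3.
Smallest is BC1 with 2 mismatches.

BC1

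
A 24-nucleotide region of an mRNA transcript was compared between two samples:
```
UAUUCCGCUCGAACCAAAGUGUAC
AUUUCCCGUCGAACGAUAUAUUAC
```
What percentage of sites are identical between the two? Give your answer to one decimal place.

9 positions differ (1, 2, 7, 8, 15, 17, 19, 20, 21), so 15 of 24 match: 15/24 = 62.5%.

62.5%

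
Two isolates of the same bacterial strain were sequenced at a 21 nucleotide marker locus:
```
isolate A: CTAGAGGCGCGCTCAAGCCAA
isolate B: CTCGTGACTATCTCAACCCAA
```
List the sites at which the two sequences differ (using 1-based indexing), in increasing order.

3, 5, 7, 9, 10, 11, 17

Differences at site 3 (A→C), site 5 (A→T), site 7 (G→A), site 9 (G→T), site 10 (C→A), site 11 (G→T), site 17 (G→C).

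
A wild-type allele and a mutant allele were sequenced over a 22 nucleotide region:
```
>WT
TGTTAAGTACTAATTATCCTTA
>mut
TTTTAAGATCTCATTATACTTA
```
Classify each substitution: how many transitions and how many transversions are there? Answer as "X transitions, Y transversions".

0 transitions, 5 transversions

Mismatches (1-based):
site 2: G→T (purine→pyrimidine, transversion)
site 8: T→A (pyrimidine→purine, transversion)
site 9: A→T (purine→pyrimidine, transversion)
site 12: A→C (purine→pyrimidine, transversion)
site 18: C→A (pyrimidine→purine, transversion)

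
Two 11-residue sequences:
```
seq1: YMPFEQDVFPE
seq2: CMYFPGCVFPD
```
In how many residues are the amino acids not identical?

The sequences differ at residues 1, 3, 5, 6, 7, 11 (1-based) — 6 in total.

6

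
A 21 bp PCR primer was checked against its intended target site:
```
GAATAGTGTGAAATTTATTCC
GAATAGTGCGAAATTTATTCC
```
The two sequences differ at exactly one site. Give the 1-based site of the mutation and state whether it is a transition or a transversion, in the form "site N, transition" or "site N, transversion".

site 9, transition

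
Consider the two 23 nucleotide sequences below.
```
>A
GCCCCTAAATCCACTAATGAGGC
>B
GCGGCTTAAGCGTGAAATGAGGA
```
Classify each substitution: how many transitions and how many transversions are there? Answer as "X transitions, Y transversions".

0 transitions, 9 transversions

Mismatches (1-based):
site 3: C→G (pyrimidine→purine, transversion)
site 4: C→G (pyrimidine→purine, transversion)
site 7: A→T (purine→pyrimidine, transversion)
site 10: T→G (pyrimidine→purine, transversion)
site 12: C→G (pyrimidine→purine, transversion)
site 13: A→T (purine→pyrimidine, transversion)
site 14: C→G (pyrimidine→purine, transversion)
site 15: T→A (pyrimidine→purine, transversion)
site 23: C→A (pyrimidine→purine, transversion)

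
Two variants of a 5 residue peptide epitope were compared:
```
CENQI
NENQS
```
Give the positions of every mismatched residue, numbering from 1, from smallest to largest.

Differences at position 1 (C→N), position 5 (I→S).

1, 5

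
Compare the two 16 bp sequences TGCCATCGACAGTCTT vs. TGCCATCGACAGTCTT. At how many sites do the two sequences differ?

No positions differ; the sequences are identical.

0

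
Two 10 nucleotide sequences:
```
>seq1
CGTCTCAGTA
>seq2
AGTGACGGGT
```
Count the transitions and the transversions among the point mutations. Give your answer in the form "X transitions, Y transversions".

1 transition, 5 transversions

Mismatches (1-based):
position 1: C→A (pyrimidine→purine, transversion)
position 4: C→G (pyrimidine→purine, transversion)
position 5: T→A (pyrimidine→purine, transversion)
position 7: A→G (purine→purine, transition)
position 9: T→G (pyrimidine→purine, transversion)
position 10: A→T (purine→pyrimidine, transversion)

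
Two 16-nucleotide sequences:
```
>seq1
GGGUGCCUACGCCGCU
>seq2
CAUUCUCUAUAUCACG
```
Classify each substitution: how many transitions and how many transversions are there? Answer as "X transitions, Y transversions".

6 transitions, 4 transversions

Mismatches (1-based):
position 1: G→C (purine→pyrimidine, transversion)
position 2: G→A (purine→purine, transition)
position 3: G→U (purine→pyrimidine, transversion)
position 5: G→C (purine→pyrimidine, transversion)
position 6: C→U (pyrimidine→pyrimidine, transition)
position 10: C→U (pyrimidine→pyrimidine, transition)
position 11: G→A (purine→purine, transition)
position 12: C→U (pyrimidine→pyrimidine, transition)
position 14: G→A (purine→purine, transition)
position 16: U→G (pyrimidine→purine, transversion)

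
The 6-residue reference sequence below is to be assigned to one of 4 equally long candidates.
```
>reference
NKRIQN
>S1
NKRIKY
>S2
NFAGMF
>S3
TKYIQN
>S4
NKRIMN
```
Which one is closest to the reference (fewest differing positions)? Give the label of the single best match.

S4

Hamming distances to reference — S1: 2; S2: 5; S3: 2; S4: 1.
Smallest is S4 with 1 mismatch.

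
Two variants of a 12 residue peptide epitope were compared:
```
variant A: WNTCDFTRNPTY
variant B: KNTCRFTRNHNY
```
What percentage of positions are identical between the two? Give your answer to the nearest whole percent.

67%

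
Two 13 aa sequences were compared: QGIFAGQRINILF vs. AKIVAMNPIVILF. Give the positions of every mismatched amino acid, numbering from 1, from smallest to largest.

Differences at position 1 (Q→A), position 2 (G→K), position 4 (F→V), position 6 (G→M), position 7 (Q→N), position 8 (R→P), position 10 (N→V).

1, 2, 4, 6, 7, 8, 10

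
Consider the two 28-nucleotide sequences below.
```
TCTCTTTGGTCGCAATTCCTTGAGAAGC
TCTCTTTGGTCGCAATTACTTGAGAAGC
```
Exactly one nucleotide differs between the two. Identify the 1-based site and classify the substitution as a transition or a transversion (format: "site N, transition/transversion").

site 18, transversion

The sequences differ only at site 18: C→A (pyrimidine→purine), a transversion.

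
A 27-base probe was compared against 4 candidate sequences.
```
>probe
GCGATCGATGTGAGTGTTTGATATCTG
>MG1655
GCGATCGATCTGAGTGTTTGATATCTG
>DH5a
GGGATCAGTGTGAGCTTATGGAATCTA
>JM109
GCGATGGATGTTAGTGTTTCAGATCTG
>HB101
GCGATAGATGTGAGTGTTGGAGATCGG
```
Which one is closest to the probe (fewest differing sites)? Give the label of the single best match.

MG1655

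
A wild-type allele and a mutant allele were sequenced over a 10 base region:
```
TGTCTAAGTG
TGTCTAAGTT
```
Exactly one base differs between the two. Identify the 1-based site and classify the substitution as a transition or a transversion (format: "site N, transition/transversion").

The sequences differ only at site 10: G→T (purine→pyrimidine), a transversion.

site 10, transversion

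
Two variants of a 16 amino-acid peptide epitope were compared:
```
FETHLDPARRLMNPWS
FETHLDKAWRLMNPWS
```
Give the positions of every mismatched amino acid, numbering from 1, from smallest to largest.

7, 9

Scanning 1-based: 7: P/K; 9: R/W.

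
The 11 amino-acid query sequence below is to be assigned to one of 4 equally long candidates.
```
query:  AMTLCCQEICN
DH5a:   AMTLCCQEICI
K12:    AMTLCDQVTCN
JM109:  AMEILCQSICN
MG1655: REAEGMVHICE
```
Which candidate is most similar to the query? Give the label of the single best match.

DH5a differs at 1 residue; K12 differs at 3 residues; JM109 differs at 4 residues; MG1655 differs at 9 residues. The closest is DH5a.

DH5a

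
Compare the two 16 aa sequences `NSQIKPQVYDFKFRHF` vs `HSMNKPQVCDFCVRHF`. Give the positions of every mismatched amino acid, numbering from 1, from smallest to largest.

1, 3, 4, 9, 12, 13

Differences at position 1 (N→H), position 3 (Q→M), position 4 (I→N), position 9 (Y→C), position 12 (K→C), position 13 (F→V).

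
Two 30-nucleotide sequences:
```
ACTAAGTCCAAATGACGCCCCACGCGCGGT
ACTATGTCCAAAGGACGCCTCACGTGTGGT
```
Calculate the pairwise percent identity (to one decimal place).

Mismatches at positions 5, 13, 20, 25, 27 (1-based): 5 of 30.
Identical positions: 25/30 = 83.33% → 83.3%.

83.3%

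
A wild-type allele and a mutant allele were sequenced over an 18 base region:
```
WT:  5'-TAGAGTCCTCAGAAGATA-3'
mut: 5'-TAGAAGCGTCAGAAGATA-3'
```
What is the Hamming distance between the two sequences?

Comparing position by position, 3 sites differ: 5 (G/A), 6 (T/G), 8 (C/G).

3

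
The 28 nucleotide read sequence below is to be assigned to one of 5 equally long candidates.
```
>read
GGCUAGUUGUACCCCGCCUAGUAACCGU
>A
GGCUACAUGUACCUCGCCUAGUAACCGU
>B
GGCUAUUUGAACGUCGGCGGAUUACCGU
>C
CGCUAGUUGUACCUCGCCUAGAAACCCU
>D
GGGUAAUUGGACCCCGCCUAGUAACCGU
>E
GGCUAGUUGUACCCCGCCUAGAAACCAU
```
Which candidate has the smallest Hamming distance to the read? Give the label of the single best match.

Hamming distances to read — A: 3; B: 9; C: 4; D: 3; E: 2.
Smallest is E with 2 mismatches.

E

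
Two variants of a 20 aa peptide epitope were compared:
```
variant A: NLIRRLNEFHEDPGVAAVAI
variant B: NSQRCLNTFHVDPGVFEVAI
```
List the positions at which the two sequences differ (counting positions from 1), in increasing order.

Differences at position 2 (L→S), position 3 (I→Q), position 5 (R→C), position 8 (E→T), position 11 (E→V), position 16 (A→F), position 17 (A→E).

2, 3, 5, 8, 11, 16, 17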